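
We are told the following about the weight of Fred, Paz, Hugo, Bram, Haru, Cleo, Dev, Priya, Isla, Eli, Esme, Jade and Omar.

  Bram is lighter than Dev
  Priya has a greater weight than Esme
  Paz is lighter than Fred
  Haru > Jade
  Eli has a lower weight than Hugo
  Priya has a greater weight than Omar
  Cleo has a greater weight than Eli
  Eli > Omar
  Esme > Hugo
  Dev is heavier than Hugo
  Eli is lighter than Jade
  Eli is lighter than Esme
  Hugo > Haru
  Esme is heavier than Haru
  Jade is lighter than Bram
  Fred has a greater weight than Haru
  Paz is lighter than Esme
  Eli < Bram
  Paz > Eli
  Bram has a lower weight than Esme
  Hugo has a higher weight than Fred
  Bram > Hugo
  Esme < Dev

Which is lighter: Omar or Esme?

Omar

Omar < Eli < Jade < Haru < Fred < Hugo < Bram < Esme, by transitivity through Eli, Jade, Haru, Fred, Hugo, Bram.
So Omar < Esme; Omar is the lighter of the two.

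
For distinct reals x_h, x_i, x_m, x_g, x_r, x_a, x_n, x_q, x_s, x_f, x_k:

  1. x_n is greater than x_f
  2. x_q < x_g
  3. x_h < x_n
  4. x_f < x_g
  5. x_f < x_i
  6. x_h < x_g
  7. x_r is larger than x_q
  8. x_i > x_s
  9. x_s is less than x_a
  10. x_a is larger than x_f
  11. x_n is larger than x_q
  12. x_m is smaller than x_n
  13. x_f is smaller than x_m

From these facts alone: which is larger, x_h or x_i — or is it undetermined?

Following every chain through x_h: above x_h we get x_n, x_g.
x_i is not reached, and no chain runs the other way from x_i to x_h.
So the given relations leave the order of x_h and x_i undetermined.

undetermined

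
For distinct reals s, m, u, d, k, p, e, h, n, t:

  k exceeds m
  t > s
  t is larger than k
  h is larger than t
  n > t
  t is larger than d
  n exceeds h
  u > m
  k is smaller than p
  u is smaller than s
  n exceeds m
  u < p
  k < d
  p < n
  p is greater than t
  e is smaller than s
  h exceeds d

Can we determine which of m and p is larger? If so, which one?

p

Following the relations from m: m < u < s < t < p.
So p is larger.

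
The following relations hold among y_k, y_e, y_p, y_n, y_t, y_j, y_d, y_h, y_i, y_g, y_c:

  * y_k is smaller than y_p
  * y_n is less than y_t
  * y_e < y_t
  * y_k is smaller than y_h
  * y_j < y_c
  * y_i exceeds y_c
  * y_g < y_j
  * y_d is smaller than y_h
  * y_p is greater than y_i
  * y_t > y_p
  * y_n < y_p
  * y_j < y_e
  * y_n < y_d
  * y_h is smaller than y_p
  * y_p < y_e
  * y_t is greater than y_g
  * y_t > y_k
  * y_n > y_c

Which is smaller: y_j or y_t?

y_j

Following the relations from y_j: y_j < y_c < y_n < y_d < y_h < y_p < y_e < y_t.
So y_j < y_t; y_j is the smaller of the two.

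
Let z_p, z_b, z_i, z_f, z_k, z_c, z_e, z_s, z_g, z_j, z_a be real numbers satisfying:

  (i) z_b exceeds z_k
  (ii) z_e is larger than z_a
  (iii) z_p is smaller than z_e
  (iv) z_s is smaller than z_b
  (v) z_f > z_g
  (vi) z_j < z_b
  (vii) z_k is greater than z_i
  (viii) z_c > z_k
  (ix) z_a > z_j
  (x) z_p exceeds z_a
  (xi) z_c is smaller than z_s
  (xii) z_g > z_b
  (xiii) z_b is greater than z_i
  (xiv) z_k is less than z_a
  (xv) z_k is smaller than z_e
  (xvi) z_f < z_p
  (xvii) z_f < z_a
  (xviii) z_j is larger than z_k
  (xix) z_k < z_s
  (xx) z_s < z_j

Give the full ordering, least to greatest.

The consecutive links are each given: z_i < z_k; z_k < z_c; z_c < z_s; z_s < z_j; z_j < z_b; z_b < z_g; z_g < z_f; z_f < z_a; z_a < z_p; z_p < z_e.

z_i < z_k < z_c < z_s < z_j < z_b < z_g < z_f < z_a < z_p < z_e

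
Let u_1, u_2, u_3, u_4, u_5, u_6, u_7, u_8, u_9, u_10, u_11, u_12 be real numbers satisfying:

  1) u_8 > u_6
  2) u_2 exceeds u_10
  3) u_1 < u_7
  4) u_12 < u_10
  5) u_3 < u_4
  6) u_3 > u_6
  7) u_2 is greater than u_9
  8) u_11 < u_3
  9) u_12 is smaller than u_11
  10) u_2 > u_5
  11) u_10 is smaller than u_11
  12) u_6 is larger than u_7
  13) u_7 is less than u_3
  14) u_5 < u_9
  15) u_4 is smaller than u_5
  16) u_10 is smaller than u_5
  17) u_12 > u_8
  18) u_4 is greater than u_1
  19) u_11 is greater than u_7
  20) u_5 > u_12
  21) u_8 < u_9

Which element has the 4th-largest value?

u_4

Chaining the given pairs: u_1 < u_7 < u_6 < u_8 < u_12 < u_10 < u_11 < u_3 < u_4 < u_5 < u_9 < u_2.
Counting 4 from the largest end gives u_4.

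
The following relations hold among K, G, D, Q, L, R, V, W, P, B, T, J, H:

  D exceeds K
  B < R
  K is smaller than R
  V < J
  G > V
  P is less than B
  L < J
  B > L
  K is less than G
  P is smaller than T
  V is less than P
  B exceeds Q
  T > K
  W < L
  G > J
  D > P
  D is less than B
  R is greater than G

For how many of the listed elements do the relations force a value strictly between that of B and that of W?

Chaining upward from W reaches: L, J, G, R.
Chaining downward from B reaches: V, P, Q, L, K, D.
Strictly between W and B are those in both lists: L — 1 element.

1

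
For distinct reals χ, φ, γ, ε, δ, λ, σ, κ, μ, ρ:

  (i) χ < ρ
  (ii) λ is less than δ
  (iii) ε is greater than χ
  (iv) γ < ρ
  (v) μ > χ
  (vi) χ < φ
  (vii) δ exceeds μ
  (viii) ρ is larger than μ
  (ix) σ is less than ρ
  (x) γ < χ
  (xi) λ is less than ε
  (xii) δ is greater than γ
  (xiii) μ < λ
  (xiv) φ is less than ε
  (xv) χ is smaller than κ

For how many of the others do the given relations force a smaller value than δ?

From δ the given relations immediately reach γ, μ, λ.
From those, χ — 4 in total.
No other element is forced below δ by the given relations, so the count is 4.

4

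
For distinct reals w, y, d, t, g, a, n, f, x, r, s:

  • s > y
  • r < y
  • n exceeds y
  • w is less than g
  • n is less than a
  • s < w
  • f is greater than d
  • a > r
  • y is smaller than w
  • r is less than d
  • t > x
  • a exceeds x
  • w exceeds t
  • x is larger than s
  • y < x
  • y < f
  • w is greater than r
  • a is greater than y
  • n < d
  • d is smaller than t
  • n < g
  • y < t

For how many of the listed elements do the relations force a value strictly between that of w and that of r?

The relations place r below w. An element lies strictly between them when it is forced above r and also forced below w.
Above r: {y, n, s, d, x, t, g, a, f}. Below w: {y, n, s, d, x, t}.
Intersection: {y, n, s, d, x, t} — 6.

6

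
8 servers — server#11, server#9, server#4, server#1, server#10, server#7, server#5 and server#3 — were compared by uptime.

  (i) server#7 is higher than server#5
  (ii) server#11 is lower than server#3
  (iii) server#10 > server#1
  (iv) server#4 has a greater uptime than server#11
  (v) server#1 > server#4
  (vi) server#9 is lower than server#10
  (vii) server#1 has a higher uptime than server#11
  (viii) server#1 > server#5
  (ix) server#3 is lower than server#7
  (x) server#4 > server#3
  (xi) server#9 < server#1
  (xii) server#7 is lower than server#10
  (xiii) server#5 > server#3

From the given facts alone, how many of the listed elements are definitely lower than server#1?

5

From server#1 the given relations immediately reach server#11, server#9, server#5, server#4.
From those, server#3 — 5 in total.
Nothing else is reachable below server#1; 5 in all.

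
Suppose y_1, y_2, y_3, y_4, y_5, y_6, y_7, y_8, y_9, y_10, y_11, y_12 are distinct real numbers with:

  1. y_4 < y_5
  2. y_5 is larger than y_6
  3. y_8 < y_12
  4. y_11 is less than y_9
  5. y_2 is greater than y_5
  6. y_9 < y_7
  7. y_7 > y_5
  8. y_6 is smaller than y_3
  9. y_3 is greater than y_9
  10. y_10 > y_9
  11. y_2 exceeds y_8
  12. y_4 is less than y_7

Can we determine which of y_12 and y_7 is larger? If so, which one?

Following every chain through y_12: below y_12 we get y_8.
y_7 is not reached, and no chain runs the other way from y_7 to y_12.
So the given relations leave the order of y_12 and y_7 undetermined.

undetermined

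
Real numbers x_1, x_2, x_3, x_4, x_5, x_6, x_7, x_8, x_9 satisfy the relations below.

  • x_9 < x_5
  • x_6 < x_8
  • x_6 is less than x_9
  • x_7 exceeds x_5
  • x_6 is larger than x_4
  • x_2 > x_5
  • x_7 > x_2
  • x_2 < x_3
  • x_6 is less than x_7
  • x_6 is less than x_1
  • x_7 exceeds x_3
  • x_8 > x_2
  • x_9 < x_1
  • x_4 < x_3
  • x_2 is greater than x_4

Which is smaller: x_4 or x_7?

x_4

Chaining the given relations: x_4 < x_6 < x_9 < x_5 < x_2 < x_3 < x_7.
So x_4 < x_7; x_4 is the smaller of the two.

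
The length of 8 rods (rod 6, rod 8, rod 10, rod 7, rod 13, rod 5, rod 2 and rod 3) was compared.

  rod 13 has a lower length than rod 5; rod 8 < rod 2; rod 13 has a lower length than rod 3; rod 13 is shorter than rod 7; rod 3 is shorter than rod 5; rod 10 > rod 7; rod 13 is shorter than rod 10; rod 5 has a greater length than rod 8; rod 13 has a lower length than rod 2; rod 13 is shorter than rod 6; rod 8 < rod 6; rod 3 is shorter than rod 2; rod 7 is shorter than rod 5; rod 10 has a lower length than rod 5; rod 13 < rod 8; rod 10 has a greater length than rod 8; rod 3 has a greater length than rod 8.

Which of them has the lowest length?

rod 13

Chaining upward from rod 13: directly above it, rod 7, rod 8, rod 3, rod 6, rod 10, rod 2, rod 5.
That covers every other element, and nothing is given below rod 13, so rod 13 is the lowest length.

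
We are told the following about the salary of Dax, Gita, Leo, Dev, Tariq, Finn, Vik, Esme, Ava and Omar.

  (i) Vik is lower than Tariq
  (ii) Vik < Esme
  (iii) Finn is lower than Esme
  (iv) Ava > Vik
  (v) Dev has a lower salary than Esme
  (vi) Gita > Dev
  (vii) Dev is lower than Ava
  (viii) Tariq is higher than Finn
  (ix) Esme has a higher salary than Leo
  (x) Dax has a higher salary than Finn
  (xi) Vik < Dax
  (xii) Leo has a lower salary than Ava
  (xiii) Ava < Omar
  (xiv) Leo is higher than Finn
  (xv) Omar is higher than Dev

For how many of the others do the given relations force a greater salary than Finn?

6

From Finn the given relations immediately reach Leo, Esme, Dax, Tariq.
From those, Ava — 5 in total.
From those, Omar — 6 in total.
Nothing else is reachable above Finn; 6 in all.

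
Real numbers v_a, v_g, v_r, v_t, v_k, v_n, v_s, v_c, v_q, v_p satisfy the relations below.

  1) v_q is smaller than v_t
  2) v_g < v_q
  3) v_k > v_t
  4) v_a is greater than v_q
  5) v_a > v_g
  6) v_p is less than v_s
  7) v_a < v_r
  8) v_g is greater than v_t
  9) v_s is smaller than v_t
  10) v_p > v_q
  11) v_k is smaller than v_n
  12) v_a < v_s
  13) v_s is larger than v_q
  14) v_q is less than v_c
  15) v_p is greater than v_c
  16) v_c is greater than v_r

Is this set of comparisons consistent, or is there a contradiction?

inconsistent

We have v_t < v_g stated directly, yet also v_g < v_q < v_a < v_r < v_c < v_p < v_s < v_t by chaining the others — so v_g < v_t. Contradiction.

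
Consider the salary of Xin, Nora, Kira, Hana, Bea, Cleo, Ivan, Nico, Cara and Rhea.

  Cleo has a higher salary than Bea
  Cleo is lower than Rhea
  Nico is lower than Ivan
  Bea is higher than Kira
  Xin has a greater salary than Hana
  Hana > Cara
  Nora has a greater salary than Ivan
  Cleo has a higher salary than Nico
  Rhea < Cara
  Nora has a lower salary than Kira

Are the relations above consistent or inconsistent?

consistent

Every relation is compatible with Nico < Ivan < Nora < Kira < Bea < Cleo < Rhea < Cara < Hana < Xin; the set is consistent.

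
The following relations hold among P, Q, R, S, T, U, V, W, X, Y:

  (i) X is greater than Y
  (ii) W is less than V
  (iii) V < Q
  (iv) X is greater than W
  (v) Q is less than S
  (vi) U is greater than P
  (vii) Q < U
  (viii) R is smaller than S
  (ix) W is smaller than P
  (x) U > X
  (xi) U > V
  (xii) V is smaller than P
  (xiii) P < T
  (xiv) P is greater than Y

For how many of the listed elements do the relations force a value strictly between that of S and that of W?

2

The relations place W below S. An element lies strictly between them when it is forced above W and also forced below S.
Above W: {V, P, X, T, Q, U}. Below S: {V, R, Q}.
Intersection: {V, Q} — 2.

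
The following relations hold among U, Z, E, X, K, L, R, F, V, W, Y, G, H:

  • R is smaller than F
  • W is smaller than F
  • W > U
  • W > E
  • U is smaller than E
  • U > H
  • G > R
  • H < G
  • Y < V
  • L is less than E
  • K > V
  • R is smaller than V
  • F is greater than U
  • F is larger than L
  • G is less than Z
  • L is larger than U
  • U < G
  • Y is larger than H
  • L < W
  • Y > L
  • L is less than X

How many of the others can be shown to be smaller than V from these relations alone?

From V the given relations immediately reach R, Y.
From those, H, L — 4 in total.
From those, U — 5 in total.
Nothing else is reachable below V; 5 in all.

5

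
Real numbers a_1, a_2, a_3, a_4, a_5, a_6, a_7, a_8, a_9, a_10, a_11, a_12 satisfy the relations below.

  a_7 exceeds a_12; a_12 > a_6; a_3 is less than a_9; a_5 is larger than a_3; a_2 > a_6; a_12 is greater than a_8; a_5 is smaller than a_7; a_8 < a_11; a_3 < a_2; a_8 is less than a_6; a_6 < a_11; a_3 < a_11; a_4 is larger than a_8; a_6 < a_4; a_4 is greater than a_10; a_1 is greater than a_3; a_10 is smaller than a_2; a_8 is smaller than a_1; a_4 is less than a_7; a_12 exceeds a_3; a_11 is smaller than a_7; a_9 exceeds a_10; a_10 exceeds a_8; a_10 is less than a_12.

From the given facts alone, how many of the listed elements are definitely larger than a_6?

The elements the relations force above a_6 are a_2, a_11, a_4, a_12, a_7 — no chain reaches any other.
That is 5.

5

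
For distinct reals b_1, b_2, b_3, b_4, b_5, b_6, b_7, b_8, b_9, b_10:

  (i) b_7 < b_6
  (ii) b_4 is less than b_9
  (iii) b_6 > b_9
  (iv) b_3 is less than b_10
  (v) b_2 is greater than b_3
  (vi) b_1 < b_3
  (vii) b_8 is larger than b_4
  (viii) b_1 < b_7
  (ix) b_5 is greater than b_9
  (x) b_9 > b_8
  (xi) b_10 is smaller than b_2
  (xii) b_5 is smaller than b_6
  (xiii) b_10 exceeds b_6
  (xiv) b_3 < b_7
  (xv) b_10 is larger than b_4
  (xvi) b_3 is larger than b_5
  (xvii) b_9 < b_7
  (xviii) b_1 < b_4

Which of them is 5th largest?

Piecing the relations together gives one ordering: b_1 < b_4 < b_8 < b_9 < b_5 < b_3 < b_7 < b_6 < b_10 < b_2.
Counting 5 from the largest end gives b_3.

b_3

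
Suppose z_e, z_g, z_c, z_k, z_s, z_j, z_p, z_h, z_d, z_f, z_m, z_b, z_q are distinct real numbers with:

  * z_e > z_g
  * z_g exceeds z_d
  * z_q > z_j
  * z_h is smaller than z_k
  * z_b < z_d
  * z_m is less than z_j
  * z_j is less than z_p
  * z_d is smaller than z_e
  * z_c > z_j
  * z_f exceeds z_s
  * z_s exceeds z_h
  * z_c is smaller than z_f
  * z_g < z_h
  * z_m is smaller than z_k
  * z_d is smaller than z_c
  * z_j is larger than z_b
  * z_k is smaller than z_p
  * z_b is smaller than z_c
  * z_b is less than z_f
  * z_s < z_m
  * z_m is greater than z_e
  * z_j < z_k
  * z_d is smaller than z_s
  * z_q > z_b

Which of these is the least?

z_b

z_d is not least since z_b < z_d; z_g is not least since z_d < z_g; z_e is not least since z_d < z_e; z_h is not least since z_g < z_h; z_s is not least since z_h < z_s; z_m is not least since z_s < z_m; z_j is not least since z_b < z_j; z_k is not least since z_m < z_k; z_q is not least since z_j < z_q; z_c is not least since z_j < z_c; z_f is not least since z_b < z_f; z_p is not least since z_k < z_p.
Only z_b has nothing below it, so z_b is the least.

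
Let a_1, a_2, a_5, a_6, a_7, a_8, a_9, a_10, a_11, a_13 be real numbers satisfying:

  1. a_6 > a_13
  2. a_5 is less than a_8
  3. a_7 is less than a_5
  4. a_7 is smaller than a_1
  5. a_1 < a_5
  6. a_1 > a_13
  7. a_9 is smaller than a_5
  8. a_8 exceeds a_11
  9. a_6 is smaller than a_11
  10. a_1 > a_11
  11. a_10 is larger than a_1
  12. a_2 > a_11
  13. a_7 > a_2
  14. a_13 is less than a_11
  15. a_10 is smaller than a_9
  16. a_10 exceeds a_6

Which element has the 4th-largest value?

The consecutive relations fix a unique order: a_13 < a_6 < a_11 < a_2 < a_7 < a_1 < a_10 < a_9 < a_5 < a_8.
The 4th largest is a_10.

a_10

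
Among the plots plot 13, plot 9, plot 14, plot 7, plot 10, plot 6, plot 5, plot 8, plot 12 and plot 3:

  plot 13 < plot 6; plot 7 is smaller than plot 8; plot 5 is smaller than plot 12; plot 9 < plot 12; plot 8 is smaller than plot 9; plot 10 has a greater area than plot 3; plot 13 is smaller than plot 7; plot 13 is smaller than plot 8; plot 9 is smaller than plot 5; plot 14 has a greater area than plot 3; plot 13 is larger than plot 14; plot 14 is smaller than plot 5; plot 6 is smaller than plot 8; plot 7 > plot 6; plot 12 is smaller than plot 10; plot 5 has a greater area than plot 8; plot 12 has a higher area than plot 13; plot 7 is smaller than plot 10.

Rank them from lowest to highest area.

plot 3 < plot 14 < plot 13 < plot 6 < plot 7 < plot 8 < plot 9 < plot 5 < plot 12 < plot 10

Each adjacent pair is fixed by a given relation: plot 3 < plot 14; plot 14 < plot 13; plot 13 < plot 6; plot 6 < plot 7; plot 7 < plot 8; plot 8 < plot 9; plot 9 < plot 5; plot 5 < plot 12; plot 12 < plot 10. Chaining them end to end gives the full order.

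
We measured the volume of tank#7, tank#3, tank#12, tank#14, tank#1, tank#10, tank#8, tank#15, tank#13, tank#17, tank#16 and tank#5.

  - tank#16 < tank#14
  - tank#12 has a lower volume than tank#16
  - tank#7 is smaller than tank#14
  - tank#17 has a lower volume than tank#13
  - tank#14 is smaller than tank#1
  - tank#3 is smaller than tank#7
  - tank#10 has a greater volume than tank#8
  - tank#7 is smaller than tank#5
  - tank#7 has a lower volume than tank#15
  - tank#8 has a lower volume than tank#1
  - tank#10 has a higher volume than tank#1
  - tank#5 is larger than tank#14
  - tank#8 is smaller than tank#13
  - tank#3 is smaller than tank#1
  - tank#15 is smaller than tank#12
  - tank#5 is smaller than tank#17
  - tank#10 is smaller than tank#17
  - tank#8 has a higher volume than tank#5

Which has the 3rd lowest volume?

Piecing the relations together gives one ordering: tank#3 < tank#7 < tank#15 < tank#12 < tank#16 < tank#14 < tank#5 < tank#8 < tank#1 < tank#10 < tank#17 < tank#13.
Counting 3 from the smallest end gives tank#15.

tank#15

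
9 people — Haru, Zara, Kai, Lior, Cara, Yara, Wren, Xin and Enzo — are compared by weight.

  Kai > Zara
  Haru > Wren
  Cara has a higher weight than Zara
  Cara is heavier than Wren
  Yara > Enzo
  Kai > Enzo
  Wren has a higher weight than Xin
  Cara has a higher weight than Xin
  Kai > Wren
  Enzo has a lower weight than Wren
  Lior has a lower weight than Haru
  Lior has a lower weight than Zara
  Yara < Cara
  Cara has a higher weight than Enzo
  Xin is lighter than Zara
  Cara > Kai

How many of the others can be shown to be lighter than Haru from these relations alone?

4

From Haru the given relations immediately reach Lior, Wren.
From those, Enzo, Xin — 4 in total.
Nothing else is reachable below Haru; 4 in all.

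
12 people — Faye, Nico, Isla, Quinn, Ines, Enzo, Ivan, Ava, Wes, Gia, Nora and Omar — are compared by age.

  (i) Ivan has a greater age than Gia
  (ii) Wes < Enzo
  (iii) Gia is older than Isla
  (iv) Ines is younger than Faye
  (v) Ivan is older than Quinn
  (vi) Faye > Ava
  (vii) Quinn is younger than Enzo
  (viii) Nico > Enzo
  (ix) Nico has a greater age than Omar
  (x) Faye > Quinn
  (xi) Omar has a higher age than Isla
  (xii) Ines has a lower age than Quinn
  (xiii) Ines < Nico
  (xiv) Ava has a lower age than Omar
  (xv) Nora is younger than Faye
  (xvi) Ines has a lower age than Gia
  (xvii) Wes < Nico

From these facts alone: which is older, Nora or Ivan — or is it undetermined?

undetermined

Following every chain through Nora: above Nora we get Faye.
Ivan is not reached, and no chain runs the other way from Ivan to Nora.
So the given relations leave the order of Nora and Ivan undetermined.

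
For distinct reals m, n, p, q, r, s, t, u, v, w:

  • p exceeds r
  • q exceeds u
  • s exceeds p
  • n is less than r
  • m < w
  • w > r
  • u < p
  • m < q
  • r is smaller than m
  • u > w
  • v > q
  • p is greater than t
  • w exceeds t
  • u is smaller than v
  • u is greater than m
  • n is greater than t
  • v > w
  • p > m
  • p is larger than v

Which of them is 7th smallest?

q

Piecing the relations together gives one ordering: t < n < r < m < w < u < q < v < p < s.
The 7th smallest is q.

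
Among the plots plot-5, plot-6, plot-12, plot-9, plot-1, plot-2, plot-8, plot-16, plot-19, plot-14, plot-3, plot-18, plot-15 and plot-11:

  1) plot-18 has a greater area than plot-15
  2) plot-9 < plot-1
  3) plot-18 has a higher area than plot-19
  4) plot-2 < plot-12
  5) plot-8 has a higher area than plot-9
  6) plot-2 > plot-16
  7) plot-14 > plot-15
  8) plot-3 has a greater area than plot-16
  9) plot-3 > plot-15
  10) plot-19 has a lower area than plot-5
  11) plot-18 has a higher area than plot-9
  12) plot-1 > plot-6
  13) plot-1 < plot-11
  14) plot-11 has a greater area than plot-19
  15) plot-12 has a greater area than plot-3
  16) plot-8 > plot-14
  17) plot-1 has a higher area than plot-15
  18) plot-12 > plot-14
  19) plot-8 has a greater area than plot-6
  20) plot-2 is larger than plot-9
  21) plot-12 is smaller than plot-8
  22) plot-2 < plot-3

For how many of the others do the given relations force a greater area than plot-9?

7

Directly above plot-9: plot-18, plot-1, plot-2, plot-8.
One step further: plot-11, plot-3, plot-12 (7 so far).
No other element is forced above plot-9 by the given relations, so the count is 7.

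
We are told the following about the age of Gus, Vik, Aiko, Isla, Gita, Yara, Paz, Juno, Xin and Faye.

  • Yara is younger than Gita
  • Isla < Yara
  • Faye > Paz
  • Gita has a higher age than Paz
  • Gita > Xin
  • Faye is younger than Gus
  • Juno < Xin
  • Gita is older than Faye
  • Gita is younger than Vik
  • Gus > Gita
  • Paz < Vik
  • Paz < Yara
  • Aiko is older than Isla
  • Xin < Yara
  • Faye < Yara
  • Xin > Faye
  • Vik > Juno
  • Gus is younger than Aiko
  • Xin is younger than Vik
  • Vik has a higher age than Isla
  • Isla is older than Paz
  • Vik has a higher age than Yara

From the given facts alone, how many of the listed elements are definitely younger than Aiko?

8

From Aiko the given relations immediately reach Isla, Gus.
From those, Paz, Faye, Gita — 5 in total.
From those, Xin, Yara — 7 in total.
From those, Juno — 8 in total.
No other element is forced below Aiko by the given relations, so the count is 8.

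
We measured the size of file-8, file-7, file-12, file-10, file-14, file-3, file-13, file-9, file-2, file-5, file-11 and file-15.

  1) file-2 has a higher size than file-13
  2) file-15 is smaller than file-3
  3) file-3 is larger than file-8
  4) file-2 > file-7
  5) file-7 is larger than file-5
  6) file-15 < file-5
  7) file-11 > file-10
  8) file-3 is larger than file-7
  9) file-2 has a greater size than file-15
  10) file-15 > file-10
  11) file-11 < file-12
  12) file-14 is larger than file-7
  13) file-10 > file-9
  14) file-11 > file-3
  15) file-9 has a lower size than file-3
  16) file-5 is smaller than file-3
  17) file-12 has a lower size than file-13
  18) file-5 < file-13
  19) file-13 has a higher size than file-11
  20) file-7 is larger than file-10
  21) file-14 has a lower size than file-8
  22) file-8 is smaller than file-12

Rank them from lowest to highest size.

The consecutive links are each given: file-9 < file-10; file-10 < file-15; file-15 < file-5; file-5 < file-7; file-7 < file-14; file-14 < file-8; file-8 < file-3; file-3 < file-11; file-11 < file-12; file-12 < file-13; file-13 < file-2.

file-9 < file-10 < file-15 < file-5 < file-7 < file-14 < file-8 < file-3 < file-11 < file-12 < file-13 < file-2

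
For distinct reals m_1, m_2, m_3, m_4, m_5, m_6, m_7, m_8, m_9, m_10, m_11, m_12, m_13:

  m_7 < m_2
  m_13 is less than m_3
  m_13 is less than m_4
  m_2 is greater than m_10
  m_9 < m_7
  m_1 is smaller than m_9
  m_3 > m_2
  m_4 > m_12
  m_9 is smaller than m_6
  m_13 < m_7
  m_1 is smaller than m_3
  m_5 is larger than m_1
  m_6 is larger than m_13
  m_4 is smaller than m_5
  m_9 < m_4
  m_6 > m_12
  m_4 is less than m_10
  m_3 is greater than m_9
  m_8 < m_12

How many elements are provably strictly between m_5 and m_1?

2

The relations place m_1 below m_5. An element lies strictly between them when it is forced above m_1 and also forced below m_5.
Above m_1: {m_9, m_7, m_4, m_10, m_2, m_3, m_6}. Below m_5: {m_13, m_9, m_8, m_12, m_4}.
Intersection: {m_9, m_4} — 2.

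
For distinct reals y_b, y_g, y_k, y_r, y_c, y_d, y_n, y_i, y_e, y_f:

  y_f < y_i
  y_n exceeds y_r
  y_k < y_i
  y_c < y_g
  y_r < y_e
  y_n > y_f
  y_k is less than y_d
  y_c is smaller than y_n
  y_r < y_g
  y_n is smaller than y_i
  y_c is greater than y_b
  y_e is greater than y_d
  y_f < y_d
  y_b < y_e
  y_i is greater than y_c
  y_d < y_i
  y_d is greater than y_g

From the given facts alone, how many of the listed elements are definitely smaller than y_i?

8

The elements the relations force below y_i are y_b, y_c, y_r, y_g, y_k, y_f, y_n, y_d — no chain reaches any other.
That is 8.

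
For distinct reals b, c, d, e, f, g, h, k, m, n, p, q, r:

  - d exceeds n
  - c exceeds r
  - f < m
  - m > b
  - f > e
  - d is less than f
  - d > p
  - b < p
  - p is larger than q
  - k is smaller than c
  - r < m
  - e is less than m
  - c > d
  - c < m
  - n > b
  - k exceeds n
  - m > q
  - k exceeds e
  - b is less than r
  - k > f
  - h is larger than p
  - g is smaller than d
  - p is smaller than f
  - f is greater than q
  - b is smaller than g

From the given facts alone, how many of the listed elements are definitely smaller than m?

From m the given relations immediately reach e, b, q, r, f, c.
From those, p, d, k — 9 in total.
From those, n, g — 11 in total.
Nothing else is reachable below m; 11 in all.

11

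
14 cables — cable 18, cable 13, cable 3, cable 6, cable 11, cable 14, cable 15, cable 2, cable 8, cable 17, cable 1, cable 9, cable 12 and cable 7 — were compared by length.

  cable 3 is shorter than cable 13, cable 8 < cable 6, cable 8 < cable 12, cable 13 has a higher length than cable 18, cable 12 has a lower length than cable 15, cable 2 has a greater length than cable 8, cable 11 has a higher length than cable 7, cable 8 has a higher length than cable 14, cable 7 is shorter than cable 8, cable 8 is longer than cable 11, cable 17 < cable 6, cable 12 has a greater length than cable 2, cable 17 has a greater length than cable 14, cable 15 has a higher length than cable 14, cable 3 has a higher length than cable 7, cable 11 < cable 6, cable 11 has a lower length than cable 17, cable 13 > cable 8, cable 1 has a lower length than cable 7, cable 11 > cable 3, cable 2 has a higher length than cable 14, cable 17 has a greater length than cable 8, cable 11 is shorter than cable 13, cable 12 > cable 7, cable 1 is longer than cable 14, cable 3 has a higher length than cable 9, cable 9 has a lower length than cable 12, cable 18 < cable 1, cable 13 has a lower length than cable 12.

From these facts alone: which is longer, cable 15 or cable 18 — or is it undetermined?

cable 15

Link the given pairs in sequence: cable 18 < cable 1; cable 1 < cable 7; cable 7 < cable 3; cable 3 < cable 11; cable 11 < cable 8; cable 8 < cable 13; cable 13 < cable 12; cable 12 < cable 15.
Together: cable 18 < cable 1 < cable 7 < cable 3 < cable 11 < cable 8 < cable 13 < cable 12 < cable 15.
So cable 15 is longer.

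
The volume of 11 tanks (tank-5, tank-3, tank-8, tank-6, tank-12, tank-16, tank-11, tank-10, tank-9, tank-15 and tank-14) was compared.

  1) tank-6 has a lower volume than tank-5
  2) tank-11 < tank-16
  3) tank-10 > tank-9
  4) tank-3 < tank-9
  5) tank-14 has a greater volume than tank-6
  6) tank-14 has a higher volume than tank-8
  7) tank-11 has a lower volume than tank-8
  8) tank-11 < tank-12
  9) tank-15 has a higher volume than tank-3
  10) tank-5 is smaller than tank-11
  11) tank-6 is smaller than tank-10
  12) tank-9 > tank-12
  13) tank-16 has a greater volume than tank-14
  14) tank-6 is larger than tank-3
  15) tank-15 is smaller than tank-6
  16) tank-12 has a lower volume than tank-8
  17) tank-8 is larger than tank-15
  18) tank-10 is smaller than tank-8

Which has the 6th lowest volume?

Chaining the given pairs: tank-3 < tank-15 < tank-6 < tank-5 < tank-11 < tank-12 < tank-9 < tank-10 < tank-8 < tank-14 < tank-16.
Counting 6 from the smallest end gives tank-12.

tank-12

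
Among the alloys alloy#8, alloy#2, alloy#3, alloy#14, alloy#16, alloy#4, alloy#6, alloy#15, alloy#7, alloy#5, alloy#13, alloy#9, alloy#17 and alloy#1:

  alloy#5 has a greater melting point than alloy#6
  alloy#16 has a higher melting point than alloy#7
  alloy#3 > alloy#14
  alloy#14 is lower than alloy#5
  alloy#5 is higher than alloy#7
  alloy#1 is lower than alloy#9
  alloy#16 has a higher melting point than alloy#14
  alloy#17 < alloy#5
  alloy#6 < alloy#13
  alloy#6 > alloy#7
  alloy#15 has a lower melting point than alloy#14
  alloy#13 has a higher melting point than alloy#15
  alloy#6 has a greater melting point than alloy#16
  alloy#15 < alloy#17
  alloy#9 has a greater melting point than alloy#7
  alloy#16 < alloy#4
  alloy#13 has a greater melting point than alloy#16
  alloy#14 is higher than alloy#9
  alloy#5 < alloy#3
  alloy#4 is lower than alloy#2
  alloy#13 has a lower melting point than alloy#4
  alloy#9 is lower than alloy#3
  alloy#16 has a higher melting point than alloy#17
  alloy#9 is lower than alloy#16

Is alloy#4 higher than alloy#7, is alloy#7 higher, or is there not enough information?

alloy#4

The relevant relations are alloy#7 < alloy#9; alloy#9 < alloy#14; alloy#14 < alloy#16; alloy#16 < alloy#6; alloy#6 < alloy#13; alloy#13 < alloy#4.
Together: alloy#7 < alloy#9 < alloy#14 < alloy#16 < alloy#6 < alloy#13 < alloy#4.
So alloy#4 is higher.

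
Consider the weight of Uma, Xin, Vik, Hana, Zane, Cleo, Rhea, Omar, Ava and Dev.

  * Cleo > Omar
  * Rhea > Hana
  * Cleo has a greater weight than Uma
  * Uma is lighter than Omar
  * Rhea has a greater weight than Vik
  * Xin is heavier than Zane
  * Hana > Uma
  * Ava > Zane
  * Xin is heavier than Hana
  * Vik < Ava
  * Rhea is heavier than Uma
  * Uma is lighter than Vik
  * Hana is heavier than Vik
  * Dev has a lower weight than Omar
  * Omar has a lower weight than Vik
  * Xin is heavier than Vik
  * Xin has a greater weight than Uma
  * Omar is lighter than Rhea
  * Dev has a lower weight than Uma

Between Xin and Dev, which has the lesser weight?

Dev

Following the relations from Dev: Dev < Uma < Omar < Vik < Hana < Xin.
So Dev < Xin; Dev is the lighter of the two.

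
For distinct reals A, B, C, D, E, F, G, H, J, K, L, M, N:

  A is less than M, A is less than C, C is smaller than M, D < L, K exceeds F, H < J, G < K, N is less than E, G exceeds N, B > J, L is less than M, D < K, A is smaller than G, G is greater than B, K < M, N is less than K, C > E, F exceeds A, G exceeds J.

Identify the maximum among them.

M

N is not greatest since N < K; H is not greatest since H < J; D is not greatest since D < K; A is not greatest since A < G; J is not greatest since J < B; F is not greatest since F < K; B is not greatest since B < G; E is not greatest since E < C; C is not greatest since C < M; L is not greatest since L < M; G is not greatest since G < K; K is not greatest since K < M.
Only M has nothing above it, so M is the maximum.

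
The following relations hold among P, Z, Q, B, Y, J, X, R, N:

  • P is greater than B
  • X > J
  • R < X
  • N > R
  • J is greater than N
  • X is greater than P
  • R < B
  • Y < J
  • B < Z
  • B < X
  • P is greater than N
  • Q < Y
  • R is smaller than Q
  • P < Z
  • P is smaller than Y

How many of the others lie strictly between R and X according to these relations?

The relations place R below X. An element lies strictly between them when it is forced above R and also forced below X.
Above R: {N, B, Q, P, Y, J, Z}. Below X: {N, B, Q, P, Y, J}.
Intersection: {N, B, Q, P, Y, J} — 6.

6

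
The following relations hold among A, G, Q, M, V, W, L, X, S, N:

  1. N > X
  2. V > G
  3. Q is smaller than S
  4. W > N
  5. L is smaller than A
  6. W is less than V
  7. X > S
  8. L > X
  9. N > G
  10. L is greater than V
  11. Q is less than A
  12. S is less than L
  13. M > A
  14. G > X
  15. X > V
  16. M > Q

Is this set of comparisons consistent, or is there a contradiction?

inconsistent

Chaining the given relations yields X < G < N < W < V, so X < V. But one relation states V < X. These cannot both hold.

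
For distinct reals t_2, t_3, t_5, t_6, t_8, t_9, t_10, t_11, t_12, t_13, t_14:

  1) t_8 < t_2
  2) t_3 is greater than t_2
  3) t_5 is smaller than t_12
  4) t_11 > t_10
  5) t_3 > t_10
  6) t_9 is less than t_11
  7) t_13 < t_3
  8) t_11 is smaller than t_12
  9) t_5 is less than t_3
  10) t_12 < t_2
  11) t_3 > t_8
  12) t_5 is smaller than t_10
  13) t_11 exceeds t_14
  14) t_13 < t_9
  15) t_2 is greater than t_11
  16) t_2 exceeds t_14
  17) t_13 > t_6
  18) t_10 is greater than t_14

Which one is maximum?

t_3

t_6 is not greatest since t_6 < t_13; t_13 is not greatest since t_13 < t_3; t_8 is not greatest since t_8 < t_3; t_9 is not greatest since t_9 < t_11; t_14 is not greatest since t_14 < t_2; t_5 is not greatest since t_5 < t_12; t_10 is not greatest since t_10 < t_11; t_11 is not greatest since t_11 < t_2; t_12 is not greatest since t_12 < t_2; t_2 is not greatest since t_2 < t_3.
Only t_3 has nothing above it, so t_3 is the maximum.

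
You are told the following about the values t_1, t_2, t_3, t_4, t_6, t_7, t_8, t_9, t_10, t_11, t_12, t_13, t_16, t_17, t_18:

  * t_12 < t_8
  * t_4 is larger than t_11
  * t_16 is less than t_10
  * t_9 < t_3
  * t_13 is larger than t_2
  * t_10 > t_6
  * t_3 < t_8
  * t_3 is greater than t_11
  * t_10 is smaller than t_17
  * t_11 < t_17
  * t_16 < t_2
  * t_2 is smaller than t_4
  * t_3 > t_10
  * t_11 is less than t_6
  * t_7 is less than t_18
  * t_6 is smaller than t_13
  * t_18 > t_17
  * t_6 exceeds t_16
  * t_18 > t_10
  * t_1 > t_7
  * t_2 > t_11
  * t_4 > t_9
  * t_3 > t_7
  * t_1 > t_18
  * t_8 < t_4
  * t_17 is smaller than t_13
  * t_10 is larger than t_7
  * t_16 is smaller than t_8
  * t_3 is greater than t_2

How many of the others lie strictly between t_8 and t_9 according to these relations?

The relations place t_9 below t_8. An element lies strictly between them when it is forced above t_9 and also forced below t_8.
Above t_9: {t_3, t_4}. Below t_8: {t_16, t_12, t_11, t_6, t_7, t_10, t_2, t_3}.
Intersection: {t_3} — 1.

1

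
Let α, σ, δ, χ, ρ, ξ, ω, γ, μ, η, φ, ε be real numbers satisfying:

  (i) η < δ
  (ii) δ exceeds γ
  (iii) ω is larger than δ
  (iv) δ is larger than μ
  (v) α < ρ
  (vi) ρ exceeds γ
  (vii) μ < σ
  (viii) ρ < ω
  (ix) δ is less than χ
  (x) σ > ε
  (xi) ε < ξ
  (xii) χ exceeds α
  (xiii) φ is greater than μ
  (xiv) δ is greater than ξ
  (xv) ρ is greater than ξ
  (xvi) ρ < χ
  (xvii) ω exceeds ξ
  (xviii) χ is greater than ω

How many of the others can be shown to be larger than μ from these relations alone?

5

From μ the given relations immediately reach φ, σ, δ.
From those, ω, χ — 5 in total.
No other element is forced above μ by the given relations, so the count is 5.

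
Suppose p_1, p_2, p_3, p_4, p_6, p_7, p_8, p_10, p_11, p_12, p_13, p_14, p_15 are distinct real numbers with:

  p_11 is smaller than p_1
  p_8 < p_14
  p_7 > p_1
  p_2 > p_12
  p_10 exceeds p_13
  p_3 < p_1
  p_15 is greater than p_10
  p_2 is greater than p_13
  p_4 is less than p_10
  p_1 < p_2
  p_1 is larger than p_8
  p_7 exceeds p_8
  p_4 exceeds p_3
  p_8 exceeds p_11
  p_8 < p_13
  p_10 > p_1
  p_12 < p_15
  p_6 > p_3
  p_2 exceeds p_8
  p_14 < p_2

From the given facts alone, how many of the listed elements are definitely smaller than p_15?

8

From p_15 the given relations immediately reach p_12, p_10.
From those, p_13, p_1, p_4 — 5 in total.
From those, p_3, p_11, p_8 — 8 in total.
Nothing else is reachable below p_15; 8 in all.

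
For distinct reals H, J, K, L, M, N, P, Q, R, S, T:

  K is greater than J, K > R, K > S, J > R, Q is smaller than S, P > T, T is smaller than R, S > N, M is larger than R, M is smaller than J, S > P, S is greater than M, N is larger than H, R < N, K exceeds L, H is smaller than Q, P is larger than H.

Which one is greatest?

Chaining downward from K: directly below it, R, L, S, J; then T, N, M, P, Q; then H.
That covers every other element, and nothing is given above K, so K is the greatest.

K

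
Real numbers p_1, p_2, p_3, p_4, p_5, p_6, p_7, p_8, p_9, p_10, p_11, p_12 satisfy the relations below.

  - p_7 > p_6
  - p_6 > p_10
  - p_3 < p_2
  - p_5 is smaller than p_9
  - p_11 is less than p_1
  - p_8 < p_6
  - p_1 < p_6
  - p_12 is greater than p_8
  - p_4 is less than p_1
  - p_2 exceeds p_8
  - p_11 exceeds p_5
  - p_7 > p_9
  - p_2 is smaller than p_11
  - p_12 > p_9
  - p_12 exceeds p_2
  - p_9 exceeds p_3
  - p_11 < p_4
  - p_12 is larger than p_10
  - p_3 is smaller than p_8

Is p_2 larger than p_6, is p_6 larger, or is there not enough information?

p_2 < p_11 and p_11 < p_4 give p_2 < p_4.
With p_4 < p_1: p_2 < p_11 < p_4 < p_1.
With p_1 < p_6: p_2 < p_11 < p_4 < p_1 < p_6.
So p_6 is larger.

p_6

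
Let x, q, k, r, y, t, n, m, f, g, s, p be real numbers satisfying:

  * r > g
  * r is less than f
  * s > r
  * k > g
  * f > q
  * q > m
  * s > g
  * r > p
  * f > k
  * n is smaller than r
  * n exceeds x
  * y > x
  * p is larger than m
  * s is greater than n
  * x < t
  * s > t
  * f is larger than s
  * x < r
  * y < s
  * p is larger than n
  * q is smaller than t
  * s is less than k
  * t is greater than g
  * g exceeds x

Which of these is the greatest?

x is not greatest since x < t; y is not greatest since y < s; m is not greatest since m < p; q is not greatest since q < f; n is not greatest since n < s; p is not greatest since p < r; g is not greatest since g < t; r is not greatest since r < s; t is not greatest since t < s; s is not greatest since s < f; k is not greatest since k < f.
Only f has nothing above it, so f is the greatest.

f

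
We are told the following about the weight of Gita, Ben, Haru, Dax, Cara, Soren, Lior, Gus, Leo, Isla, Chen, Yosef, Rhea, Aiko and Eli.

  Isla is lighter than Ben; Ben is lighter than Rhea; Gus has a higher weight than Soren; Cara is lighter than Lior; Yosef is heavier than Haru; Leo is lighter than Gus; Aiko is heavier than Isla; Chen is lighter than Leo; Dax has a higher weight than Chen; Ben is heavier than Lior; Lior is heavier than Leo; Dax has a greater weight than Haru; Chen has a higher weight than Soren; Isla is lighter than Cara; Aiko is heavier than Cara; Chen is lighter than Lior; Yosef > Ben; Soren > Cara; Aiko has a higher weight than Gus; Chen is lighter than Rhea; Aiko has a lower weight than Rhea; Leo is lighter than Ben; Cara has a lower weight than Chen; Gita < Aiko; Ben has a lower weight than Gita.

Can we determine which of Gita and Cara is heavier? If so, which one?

Cara < Soren and Soren < Chen give Cara < Chen.
With Chen < Leo: Cara < Soren < Chen < Leo.
With Leo < Lior: Cara < Soren < Chen < Leo < Lior.
With Lior < Ben: Cara < Soren < Chen < Leo < Lior < Ben.
With Ben < Gita: Cara < Soren < Chen < Leo < Lior < Ben < Gita.
So Gita is heavier.

Gita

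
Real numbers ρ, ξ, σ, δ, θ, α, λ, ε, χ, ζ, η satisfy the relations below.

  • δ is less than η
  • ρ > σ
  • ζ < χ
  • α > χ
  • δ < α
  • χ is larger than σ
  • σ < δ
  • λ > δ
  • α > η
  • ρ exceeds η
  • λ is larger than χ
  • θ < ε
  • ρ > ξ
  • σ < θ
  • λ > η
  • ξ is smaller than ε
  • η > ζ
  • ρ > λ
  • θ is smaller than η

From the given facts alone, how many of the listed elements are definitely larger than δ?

The elements the relations force above δ are η, λ, ρ, α — no chain reaches any other.
That is 4.

4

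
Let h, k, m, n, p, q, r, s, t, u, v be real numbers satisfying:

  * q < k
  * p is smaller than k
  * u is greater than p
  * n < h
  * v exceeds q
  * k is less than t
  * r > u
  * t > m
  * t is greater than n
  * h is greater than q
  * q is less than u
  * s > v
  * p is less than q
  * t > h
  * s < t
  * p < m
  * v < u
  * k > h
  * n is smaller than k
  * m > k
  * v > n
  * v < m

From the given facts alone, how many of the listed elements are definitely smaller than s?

4

From s the given relations immediately reach v.
From those, n, q — 3 in total.
From those, p — 4 in total.
Nothing else is reachable below s; 4 in all.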